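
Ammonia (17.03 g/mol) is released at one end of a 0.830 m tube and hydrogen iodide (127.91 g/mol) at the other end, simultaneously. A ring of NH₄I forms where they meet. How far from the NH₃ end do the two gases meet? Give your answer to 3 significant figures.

0.608 m

Distances travelled in equal time are proportional to diffusion rates, so d_NH₃/d_HI = √(M_HI/M_NH₃) = √(127.91/17.03) = 2.741.
With d_NH₃ + d_HI = 0.830 m, d_HI = 0.830/(1 + 2.741) = 0.2219 m.
d_NH₃ = 0.830 − 0.2219 = 0.608 m.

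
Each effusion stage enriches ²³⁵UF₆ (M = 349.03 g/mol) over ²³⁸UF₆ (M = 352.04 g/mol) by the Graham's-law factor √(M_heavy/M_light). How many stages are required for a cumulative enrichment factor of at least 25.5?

755

Single-stage factor α = √(352.04/349.03), so ln α = ½ ln(1.00862) = 0.004293.
Need α^N ≥ 25.5 ⇒ N ≥ ln(25.5) / ln α = 3.239 / 0.004293 = 754.33.
So at least 755 stages are needed.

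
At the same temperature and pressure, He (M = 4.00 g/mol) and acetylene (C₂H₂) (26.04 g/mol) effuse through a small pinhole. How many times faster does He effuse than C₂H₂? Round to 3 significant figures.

2.55

By Graham's law, rate_He/rate_C₂H₂ = √(M_C₂H₂/M_He) = √(26.04/4.00) = √6.510 = 2.55.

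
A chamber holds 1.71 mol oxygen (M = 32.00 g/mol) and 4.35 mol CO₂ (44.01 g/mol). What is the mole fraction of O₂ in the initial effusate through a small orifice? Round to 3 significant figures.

0.316

Each component's effusion rate ∝ (its partial pressure)·(1/√M) ∝ n_i/√M_i.
Mole fraction of O₂ in the effusate = (n_O₂/√M_O₂) / (n_O₂/√M_O₂ + n_CO₂/√M_CO₂)
= (1.71/√32.00) / (1.71/√32.00 + 4.35/√44.01) = 0.3023/(0.3023 + 0.6557) = 0.316.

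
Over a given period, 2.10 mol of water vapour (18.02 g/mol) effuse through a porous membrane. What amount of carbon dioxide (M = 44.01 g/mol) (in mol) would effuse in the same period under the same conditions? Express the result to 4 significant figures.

From Graham's law, rate_CO₂/rate_H₂O = √(M_H₂O/M_CO₂) = √(18.02/44.01) = √0.4095 = 0.6399.
So the amount for CO₂ is 2.10 × 0.6399 = 1.344 mol.

1.344 mol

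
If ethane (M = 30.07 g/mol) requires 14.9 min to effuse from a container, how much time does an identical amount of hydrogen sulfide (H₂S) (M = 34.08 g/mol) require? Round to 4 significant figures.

15.86 min

From Graham's law, t_H₂S/t_C₂H₆ = √(M_H₂S/M_C₂H₆) = √(34.08/30.07) = √1.133 = 1.065.
So the time for H₂S is 14.9 × 1.065 = 15.86 min.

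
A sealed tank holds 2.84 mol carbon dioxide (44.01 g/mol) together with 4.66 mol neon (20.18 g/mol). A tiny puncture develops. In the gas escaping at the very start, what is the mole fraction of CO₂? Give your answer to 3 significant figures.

0.292

Effusion rate of each component ∝ n_i/√M_i (partial pressure × 1/√M).
So x_CO₂ in the escaping gas = (n_CO₂/√M_CO₂) / Σ(n_i/√M_i)
= (2.84/√44.01) / (2.84/√44.01 + 4.66/√20.18) = 0.4281/(0.4281 + 1.037) = 0.292.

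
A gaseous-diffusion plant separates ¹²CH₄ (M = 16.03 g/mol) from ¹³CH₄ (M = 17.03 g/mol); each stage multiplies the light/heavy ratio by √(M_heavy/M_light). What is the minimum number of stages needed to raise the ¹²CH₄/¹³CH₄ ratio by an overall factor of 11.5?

With α = √(17.03/16.03) per stage, ln α = ½ ln(1.06238) = 0.03026.
Need α^N ≥ 11.5 ⇒ N ≥ ln(11.5) / ln α = 2.442 / 0.03026 = 80.72.
So at least 81 stages are needed.

81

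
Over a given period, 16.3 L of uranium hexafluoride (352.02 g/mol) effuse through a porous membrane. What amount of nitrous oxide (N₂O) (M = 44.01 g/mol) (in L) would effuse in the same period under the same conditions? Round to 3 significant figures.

46.1 L

Graham's law gives rate_N₂O/rate_UF₆ = √(M_UF₆/M_N₂O) = √(352.02/44.01) = √7.999 = 2.828.
So the volume for N₂O is 16.3 × 2.828 = 46.1 L.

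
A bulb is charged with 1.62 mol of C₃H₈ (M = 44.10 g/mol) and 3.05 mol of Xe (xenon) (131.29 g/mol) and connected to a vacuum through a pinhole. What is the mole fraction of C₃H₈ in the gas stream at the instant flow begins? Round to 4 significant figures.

0.4782

Rate_i ∝ x_i/√M_i (Graham's law weighted by mole fraction), so the effusate composition follows n_i/√M_i.
x_C₃H₈(eff) = (n_C₃H₈/√M_C₃H₈) / (n_C₃H₈/√M_C₃H₈ + n_Xe/√M_Xe)
= (1.62/√44.10) / (1.62/√44.10 + 3.05/√131.29) = 0.2439/(0.2439 + 0.2662) = 0.4782.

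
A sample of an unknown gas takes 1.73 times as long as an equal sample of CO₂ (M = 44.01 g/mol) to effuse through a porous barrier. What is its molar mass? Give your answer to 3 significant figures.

132 g/mol

Since effusion rate ∝ 1/√M, t_X/t_CO₂ = √(M_X/M_CO₂).
1.73 = √(M_X/44.01)
M_X = 44.01 × 1.73² = 44.01 × 2.993 = 132 g/mol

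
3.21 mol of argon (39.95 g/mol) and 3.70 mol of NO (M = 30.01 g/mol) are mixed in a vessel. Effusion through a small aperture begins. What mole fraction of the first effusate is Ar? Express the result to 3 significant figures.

Rate_i ∝ x_i/√M_i (Graham's law weighted by mole fraction), so the effusate composition follows n_i/√M_i.
x_Ar(eff) = (n_Ar/√M_Ar) / (n_Ar/√M_Ar + n_NO/√M_NO)
= (3.21/√39.95) / (3.21/√39.95 + 3.70/√30.01) = 0.5079/(0.5079 + 0.6754) = 0.429.

0.429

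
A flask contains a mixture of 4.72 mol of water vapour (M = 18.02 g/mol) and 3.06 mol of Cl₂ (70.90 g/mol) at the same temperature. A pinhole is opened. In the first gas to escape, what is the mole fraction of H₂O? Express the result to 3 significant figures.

0.754

Effusion rate of each component ∝ n_i/√M_i (partial pressure × 1/√M).
So x_H₂O in the escaping gas = (n_H₂O/√M_H₂O) / Σ(n_i/√M_i)
= (4.72/√18.02) / (4.72/√18.02 + 3.06/√70.90) = 1.112/(1.112 + 0.3634) = 0.754.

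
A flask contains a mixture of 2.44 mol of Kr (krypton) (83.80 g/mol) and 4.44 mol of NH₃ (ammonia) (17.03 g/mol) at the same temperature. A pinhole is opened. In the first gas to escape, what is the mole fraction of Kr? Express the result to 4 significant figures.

Each component's effusion rate ∝ (its partial pressure)·(1/√M) ∝ n_i/√M_i.
So x_Kr in the escaping gas = (n_Kr/√M_Kr) / Σ(n_i/√M_i)
= (2.44/√83.80) / (2.44/√83.80 + 4.44/√17.03) = 0.2665/(0.2665 + 1.076) = 0.1985.

0.1985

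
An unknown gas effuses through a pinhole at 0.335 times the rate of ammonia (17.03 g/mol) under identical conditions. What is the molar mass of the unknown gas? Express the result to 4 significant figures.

151.7 g/mol

Graham's law gives rate_X/rate_NH₃ = √(M_NH₃/M_X).
0.335 = √(17.03/M_X)
M_X = 17.03 / 0.335² = 17.03 / 0.1122 = 151.7 g/mol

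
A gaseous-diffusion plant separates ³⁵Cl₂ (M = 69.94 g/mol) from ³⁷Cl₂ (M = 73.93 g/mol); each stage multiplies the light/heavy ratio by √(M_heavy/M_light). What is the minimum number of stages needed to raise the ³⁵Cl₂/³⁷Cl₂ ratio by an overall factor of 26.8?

With α = √(73.93/69.94) per stage, ln α = ½ ln(1.05705) = 0.02774.
Need α^N ≥ 26.8 ⇒ N ≥ ln(26.8) / ln α = 3.288 / 0.02774 = 118.54.
Minimum whole number of stages: N = 119.

119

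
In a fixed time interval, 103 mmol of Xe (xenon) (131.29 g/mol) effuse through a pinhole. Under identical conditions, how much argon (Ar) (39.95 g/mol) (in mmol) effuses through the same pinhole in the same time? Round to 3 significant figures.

187 mmol

By Graham's law, rate_Ar/rate_Xe = √(M_Xe/M_Ar) = √(131.29/39.95) = √3.286 = 1.813.
So the amount for Ar is 103 × 1.813 = 187 mmol.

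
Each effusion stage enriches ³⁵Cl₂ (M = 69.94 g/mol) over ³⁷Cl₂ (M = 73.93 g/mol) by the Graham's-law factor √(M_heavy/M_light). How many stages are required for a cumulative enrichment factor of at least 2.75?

37

With α = √(73.93/69.94) per stage, ln α = ½ ln(1.05705) = 0.02774.
Need α^N ≥ 2.75 ⇒ N ≥ ln(2.75) / ln α = 1.012 / 0.02774 = 36.47.
So at least 37 stages are needed.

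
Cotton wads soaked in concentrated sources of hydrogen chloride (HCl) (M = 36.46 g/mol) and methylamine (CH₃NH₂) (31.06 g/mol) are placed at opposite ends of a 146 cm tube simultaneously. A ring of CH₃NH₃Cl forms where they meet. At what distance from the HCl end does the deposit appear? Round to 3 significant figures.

Graham's law gives d_HCl/d_CH₃NH₂ = rate_HCl/rate_CH₃NH₂ = √(M_CH₃NH₂/M_HCl) = √(31.06/36.46) = 0.9230.
With d_HCl + d_CH₃NH₂ = 146 cm, d_CH₃NH₂ = 146/(1 + 0.9230) = 75.92 cm.
d_HCl = 146 − 75.92 = 70.1 cm.

70.1 cm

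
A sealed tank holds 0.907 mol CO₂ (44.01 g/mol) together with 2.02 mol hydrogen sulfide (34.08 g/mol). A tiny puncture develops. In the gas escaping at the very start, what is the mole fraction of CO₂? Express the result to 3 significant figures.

Rate_i ∝ x_i/√M_i (Graham's law weighted by mole fraction), so the effusate composition follows n_i/√M_i.
So x_CO₂ in the escaping gas = (n_CO₂/√M_CO₂) / Σ(n_i/√M_i)
= (0.907/√44.01) / (0.907/√44.01 + 2.02/√34.08) = 0.1367/(0.1367 + 0.3460) = 0.283.

0.283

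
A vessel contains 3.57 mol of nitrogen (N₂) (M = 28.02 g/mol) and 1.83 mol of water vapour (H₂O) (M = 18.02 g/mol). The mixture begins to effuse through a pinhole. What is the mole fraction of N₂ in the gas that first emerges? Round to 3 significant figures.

Each component's effusion rate ∝ (its partial pressure)·(1/√M) ∝ n_i/√M_i.
Mole fraction of N₂ in the effusate = (n_N₂/√M_N₂) / (n_N₂/√M_N₂ + n_H₂O/√M_H₂O)
= (3.57/√28.02) / (3.57/√28.02 + 1.83/√18.02) = 0.6744/(0.6744 + 0.4311) = 0.610.

0.610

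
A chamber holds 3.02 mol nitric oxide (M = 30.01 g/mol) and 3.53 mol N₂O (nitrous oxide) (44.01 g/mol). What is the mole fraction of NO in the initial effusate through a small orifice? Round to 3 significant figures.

Each component's effusion rate ∝ (its partial pressure)·(1/√M) ∝ n_i/√M_i.
x_NO(eff) = (n_NO/√M_NO) / (n_NO/√M_NO + n_N₂O/√M_N₂O)
= (3.02/√30.01) / (3.02/√30.01 + 3.53/√44.01) = 0.5513/(0.5513 + 0.5321) = 0.509.

0.509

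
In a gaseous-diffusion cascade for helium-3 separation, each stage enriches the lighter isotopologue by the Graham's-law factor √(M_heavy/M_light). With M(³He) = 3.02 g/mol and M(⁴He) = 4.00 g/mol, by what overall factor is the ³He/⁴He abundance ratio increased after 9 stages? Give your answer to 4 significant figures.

Each stage multiplies the ratio by α = √(4.00/3.02), so after 9 stages the overall factor is α^9 = (4.00/3.02)^(9/2).
= 1.32450^(9/2) = 3.542.

3.542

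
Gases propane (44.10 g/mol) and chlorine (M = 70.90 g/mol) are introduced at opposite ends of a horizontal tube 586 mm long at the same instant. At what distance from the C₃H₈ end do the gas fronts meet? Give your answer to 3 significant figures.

328 mm

The fronts meet when d_C₃H₈ + d_Cl₂ = L with d_C₃H₈/d_Cl₂ = √(M_Cl₂/M_C₃H₈) (Graham's law). Here √(M_Cl₂/M_C₃H₈) = √(70.90/44.10) = 1.268.
With d_C₃H₈ + d_Cl₂ = 586 mm, d_Cl₂ = 586/(1 + 1.268) = 258.4 mm.
d_C₃H₈ = 586 − 258.4 = 328 mm.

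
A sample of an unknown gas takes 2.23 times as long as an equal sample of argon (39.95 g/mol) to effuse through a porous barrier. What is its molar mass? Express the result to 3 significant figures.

Using Graham's law: t_X/t_Ar = √(M_X/M_Ar).
2.23 = √(M_X/39.95)
M_X = 39.95 × 2.23² = 39.95 × 4.973 = 199 g/mol

199 g/mol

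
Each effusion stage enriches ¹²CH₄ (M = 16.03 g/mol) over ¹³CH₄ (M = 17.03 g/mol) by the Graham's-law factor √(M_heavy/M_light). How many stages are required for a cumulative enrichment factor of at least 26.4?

Per stage α = (17.03/16.03)^(1/2) = 1.06238^0.5, giving ln α = 0.03026.
Need α^N ≥ 26.4 ⇒ N ≥ ln(26.4) / ln α = 3.273 / 0.03026 = 108.18.
Rounding up, N = 109 stages.

109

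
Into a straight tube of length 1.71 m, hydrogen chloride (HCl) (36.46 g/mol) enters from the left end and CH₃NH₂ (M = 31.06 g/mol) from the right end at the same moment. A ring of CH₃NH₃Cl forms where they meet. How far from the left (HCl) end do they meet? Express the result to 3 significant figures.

0.821 m

Graham's law gives d_HCl/d_CH₃NH₂ = rate_HCl/rate_CH₃NH₂ = √(M_CH₃NH₂/M_HCl) = √(31.06/36.46) = 0.9230.
With d_HCl + d_CH₃NH₂ = 1.71 m, d_CH₃NH₂ = 1.71/(1 + 0.9230) = 0.8892 m.
d_HCl = 1.71 − 0.8892 = 0.821 m.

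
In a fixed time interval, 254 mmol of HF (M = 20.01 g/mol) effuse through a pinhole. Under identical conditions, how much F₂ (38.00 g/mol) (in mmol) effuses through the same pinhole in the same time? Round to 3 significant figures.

184 mmol

By Graham's law, rate_F₂/rate_HF = √(M_HF/M_F₂) = √(20.01/38.00) = √0.5266 = 0.7257.
So the amount for F₂ is 254 × 0.7257 = 184 mmol.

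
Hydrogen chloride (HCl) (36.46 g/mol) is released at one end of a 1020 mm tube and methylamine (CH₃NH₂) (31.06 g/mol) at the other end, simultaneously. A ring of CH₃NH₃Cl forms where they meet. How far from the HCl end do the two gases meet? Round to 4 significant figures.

489.6 mm

Distances travelled in equal time are proportional to diffusion rates, so d_HCl/d_CH₃NH₂ = √(M_CH₃NH₂/M_HCl) = √(31.06/36.46) = 0.9230.
With d_HCl + d_CH₃NH₂ = 1020 mm, d_CH₃NH₂ = 1020/(1 + 0.9230) = 530.4 mm.
d_HCl = 1020 − 530.4 = 489.6 mm.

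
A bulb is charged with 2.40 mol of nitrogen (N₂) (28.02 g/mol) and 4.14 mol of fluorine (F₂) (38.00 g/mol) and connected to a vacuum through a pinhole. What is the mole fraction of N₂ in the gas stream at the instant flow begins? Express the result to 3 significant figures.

0.403

Rate_i ∝ x_i/√M_i (Graham's law weighted by mole fraction), so the effusate composition follows n_i/√M_i.
Mole fraction of N₂ in the effusate = (n_N₂/√M_N₂) / (n_N₂/√M_N₂ + n_F₂/√M_F₂)
= (2.40/√28.02) / (2.40/√28.02 + 4.14/√38.00) = 0.4534/(0.4534 + 0.6716) = 0.403.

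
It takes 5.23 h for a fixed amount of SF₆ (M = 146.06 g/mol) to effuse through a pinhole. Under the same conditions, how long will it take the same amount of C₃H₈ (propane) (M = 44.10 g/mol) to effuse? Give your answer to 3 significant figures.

2.87 h

By Graham's law, t_C₃H₈/t_SF₆ = √(M_C₃H₈/M_SF₆) = √(44.10/146.06) = √0.3019 = 0.5495.
So the time for C₃H₈ is 5.23 × 0.5495 = 2.87 h.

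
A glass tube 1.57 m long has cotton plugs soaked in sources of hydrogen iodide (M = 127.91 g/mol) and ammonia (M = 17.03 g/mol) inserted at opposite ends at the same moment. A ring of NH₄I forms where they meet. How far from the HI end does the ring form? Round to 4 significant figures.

0.4197 m

The fronts meet when d_HI + d_NH₃ = L with d_HI/d_NH₃ = √(M_NH₃/M_HI) (Graham's law). Here √(M_NH₃/M_HI) = √(17.03/127.91) = 0.3649.
With d_HI + d_NH₃ = 1.57 m, d_NH₃ = 1.57/(1 + 0.3649) = 1.150 m.
d_HI = 1.57 − 1.150 = 0.4197 m.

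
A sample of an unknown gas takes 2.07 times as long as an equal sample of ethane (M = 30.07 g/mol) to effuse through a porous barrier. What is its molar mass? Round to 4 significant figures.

Using Graham's law: t_X/t_C₂H₆ = √(M_X/M_C₂H₆).
2.07 = √(M_X/30.07)
M_X = 30.07 × 2.07² = 30.07 × 4.285 = 128.8 g/mol

128.8 g/mol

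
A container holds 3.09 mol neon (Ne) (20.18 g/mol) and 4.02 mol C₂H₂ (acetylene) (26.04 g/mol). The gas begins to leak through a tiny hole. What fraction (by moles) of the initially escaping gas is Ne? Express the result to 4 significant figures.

Effusion rate of each component ∝ n_i/√M_i (partial pressure × 1/√M).
x_Ne(eff) = (n_Ne/√M_Ne) / (n_Ne/√M_Ne + n_C₂H₂/√M_C₂H₂)
= (3.09/√20.18) / (3.09/√20.18 + 4.02/√26.04) = 0.6879/(0.6879 + 0.7878) = 0.4661.

0.4661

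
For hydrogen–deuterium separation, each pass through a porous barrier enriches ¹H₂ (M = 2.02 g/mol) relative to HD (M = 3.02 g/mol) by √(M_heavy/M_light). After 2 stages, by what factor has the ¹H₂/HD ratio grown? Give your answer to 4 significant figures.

1.495

Each stage multiplies the ratio by α = √(3.02/2.02), so after 2 stages the overall factor is α^2 = (3.02/2.02)^(2/2).
= 1.49505^1 = 1.495.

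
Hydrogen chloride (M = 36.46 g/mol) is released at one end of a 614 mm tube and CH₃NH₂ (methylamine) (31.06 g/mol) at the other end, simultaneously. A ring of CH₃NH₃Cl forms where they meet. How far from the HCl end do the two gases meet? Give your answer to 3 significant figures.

295 mm

Distances travelled in equal time are proportional to diffusion rates, so d_HCl/d_CH₃NH₂ = √(M_CH₃NH₂/M_HCl) = √(31.06/36.46) = 0.9230.
With d_HCl + d_CH₃NH₂ = 614 mm, d_CH₃NH₂ = 614/(1 + 0.9230) = 319.3 mm.
d_HCl = 614 − 319.3 = 295 mm.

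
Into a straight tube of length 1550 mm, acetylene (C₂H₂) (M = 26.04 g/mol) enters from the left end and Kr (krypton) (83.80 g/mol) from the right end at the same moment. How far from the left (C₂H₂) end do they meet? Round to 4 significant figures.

995.2 mm

Graham's law gives d_C₂H₂/d_Kr = rate_C₂H₂/rate_Kr = √(M_Kr/M_C₂H₂) = √(83.80/26.04) = 1.794.
With d_C₂H₂ + d_Kr = 1550 mm, d_Kr = 1550/(1 + 1.794) = 554.8 mm.
d_C₂H₂ = 1550 − 554.8 = 995.2 mm.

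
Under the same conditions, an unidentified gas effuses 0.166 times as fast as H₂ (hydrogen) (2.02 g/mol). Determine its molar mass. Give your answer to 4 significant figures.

73.31 g/mol

Using Graham's law: rate_X/rate_H₂ = √(M_H₂/M_X).
0.166 = √(2.02/M_X)
M_X = 2.02 / 0.166² = 2.02 / 0.02756 = 73.31 g/mol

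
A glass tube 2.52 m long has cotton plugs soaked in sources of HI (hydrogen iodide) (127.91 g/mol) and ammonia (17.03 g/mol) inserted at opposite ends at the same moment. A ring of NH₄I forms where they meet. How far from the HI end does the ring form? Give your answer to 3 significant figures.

The fronts meet when d_HI + d_NH₃ = L with d_HI/d_NH₃ = √(M_NH₃/M_HI) (Graham's law). Here √(M_NH₃/M_HI) = √(17.03/127.91) = 0.3649.
With d_HI + d_NH₃ = 2.52 m, d_NH₃ = 2.52/(1 + 0.3649) = 1.846 m.
d_HI = 2.52 − 1.846 = 0.674 m.

0.674 m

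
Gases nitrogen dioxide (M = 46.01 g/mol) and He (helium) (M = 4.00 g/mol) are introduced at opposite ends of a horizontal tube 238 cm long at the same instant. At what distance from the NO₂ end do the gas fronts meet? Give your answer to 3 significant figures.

54.2 cm

The fronts meet when d_NO₂ + d_He = L with d_NO₂/d_He = √(M_He/M_NO₂) (Graham's law). Here √(M_He/M_NO₂) = √(4.00/46.01) = 0.2949.
With d_NO₂ + d_He = 238 cm, d_He = 238/(1 + 0.2949) = 183.8 cm.
d_NO₂ = 238 − 183.8 = 54.2 cm.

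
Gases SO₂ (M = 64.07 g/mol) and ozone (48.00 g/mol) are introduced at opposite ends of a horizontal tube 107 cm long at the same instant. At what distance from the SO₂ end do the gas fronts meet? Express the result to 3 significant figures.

49.6 cm

Graham's law gives d_SO₂/d_O₃ = rate_SO₂/rate_O₃ = √(M_O₃/M_SO₂) = √(48.00/64.07) = 0.8656.
With d_SO₂ + d_O₃ = 107 cm, d_O₃ = 107/(1 + 0.8656) = 57.36 cm.
d_SO₂ = 107 − 57.36 = 49.6 cm.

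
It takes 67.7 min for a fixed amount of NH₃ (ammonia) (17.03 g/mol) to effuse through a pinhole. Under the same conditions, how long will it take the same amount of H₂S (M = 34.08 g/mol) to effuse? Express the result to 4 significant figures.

95.77 min

From Graham's law, t_H₂S/t_NH₃ = √(M_H₂S/M_NH₃) = √(34.08/17.03) = √2.001 = 1.415.
So the time for H₂S is 67.7 × 1.415 = 95.77 min.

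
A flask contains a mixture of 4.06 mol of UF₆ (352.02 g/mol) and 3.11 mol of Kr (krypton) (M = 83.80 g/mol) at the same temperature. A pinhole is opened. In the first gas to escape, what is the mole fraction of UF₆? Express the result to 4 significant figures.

Each component's effusion rate ∝ (its partial pressure)·(1/√M) ∝ n_i/√M_i.
So x_UF₆ in the escaping gas = (n_UF₆/√M_UF₆) / Σ(n_i/√M_i)
= (4.06/√352.02) / (4.06/√352.02 + 3.11/√83.80) = 0.2164/(0.2164 + 0.3397) = 0.3891.

0.3891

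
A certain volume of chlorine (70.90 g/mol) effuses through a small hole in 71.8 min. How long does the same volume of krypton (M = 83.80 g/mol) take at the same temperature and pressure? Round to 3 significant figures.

From Graham's law, t_Kr/t_Cl₂ = √(M_Kr/M_Cl₂) = √(83.80/70.90) = √1.182 = 1.087.
So the time for Kr is 71.8 × 1.087 = 78.1 min.

78.1 min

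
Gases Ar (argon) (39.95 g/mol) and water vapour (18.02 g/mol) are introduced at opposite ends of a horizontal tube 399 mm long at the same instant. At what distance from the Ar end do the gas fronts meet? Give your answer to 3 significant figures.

Graham's law gives d_Ar/d_H₂O = rate_Ar/rate_H₂O = √(M_H₂O/M_Ar) = √(18.02/39.95) = 0.6716.
With d_Ar + d_H₂O = 399 mm, d_H₂O = 399/(1 + 0.6716) = 238.7 mm.
d_Ar = 399 − 238.7 = 160 mm.

160 mm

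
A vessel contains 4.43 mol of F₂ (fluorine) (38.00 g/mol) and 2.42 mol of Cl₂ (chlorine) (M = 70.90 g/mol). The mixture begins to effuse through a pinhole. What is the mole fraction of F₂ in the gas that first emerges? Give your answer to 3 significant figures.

The effusion rate of species i is ∝ p_i/√M_i ∝ n_i/√M_i.
So x_F₂ in the escaping gas = (n_F₂/√M_F₂) / Σ(n_i/√M_i)
= (4.43/√38.00) / (4.43/√38.00 + 2.42/√70.90) = 0.7186/(0.7186 + 0.2874) = 0.714.

0.714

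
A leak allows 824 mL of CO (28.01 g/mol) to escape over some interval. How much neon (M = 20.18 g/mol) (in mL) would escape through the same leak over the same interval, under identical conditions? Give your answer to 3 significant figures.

971 mL

Since effusion rate ∝ 1/√M, rate_Ne/rate_CO = √(M_CO/M_Ne) = √(28.01/20.18) = √1.388 = 1.178.
So the volume for Ne is 824 × 1.178 = 971 mL.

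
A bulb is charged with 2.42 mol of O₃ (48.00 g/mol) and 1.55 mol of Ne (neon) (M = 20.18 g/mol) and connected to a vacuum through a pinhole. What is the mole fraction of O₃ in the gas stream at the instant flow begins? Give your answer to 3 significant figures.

The effusion rate of species i is ∝ p_i/√M_i ∝ n_i/√M_i.
So x_O₃ in the escaping gas = (n_O₃/√M_O₃) / Σ(n_i/√M_i)
= (2.42/√48.00) / (2.42/√48.00 + 1.55/√20.18) = 0.3493/(0.3493 + 0.3450) = 0.503.

0.503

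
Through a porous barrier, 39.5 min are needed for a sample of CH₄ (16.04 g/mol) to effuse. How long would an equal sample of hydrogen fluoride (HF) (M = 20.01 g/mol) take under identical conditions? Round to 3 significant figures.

44.1 min

From Graham's law, t_HF/t_CH₄ = √(M_HF/M_CH₄) = √(20.01/16.04) = √1.248 = 1.117.
So the time for HF is 39.5 × 1.117 = 44.1 min.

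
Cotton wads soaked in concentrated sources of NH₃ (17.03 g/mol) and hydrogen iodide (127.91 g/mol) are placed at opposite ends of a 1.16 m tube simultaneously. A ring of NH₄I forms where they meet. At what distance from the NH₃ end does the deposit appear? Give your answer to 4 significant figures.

0.8499 m

Distances travelled in equal time are proportional to diffusion rates, so d_NH₃/d_HI = √(M_HI/M_NH₃) = √(127.91/17.03) = 2.741.
With d_NH₃ + d_HI = 1.16 m, d_HI = 1.16/(1 + 2.741) = 0.3101 m.
d_NH₃ = 1.16 − 0.3101 = 0.8499 m.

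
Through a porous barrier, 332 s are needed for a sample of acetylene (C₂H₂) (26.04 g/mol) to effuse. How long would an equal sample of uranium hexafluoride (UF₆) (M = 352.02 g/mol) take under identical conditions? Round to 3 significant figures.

Since effusion rate ∝ 1/√M, t_UF₆/t_C₂H₂ = √(M_UF₆/M_C₂H₂) = √(352.02/26.04) = √13.52 = 3.677.
So the time for UF₆ is 332 × 3.677 = 1220 s.

1220 s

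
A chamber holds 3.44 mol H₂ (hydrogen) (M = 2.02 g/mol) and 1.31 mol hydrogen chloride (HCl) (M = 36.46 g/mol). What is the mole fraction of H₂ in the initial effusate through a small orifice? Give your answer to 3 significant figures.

Effusion rate of each component ∝ n_i/√M_i (partial pressure × 1/√M).
Mole fraction of H₂ in the effusate = (n_H₂/√M_H₂) / (n_H₂/√M_H₂ + n_HCl/√M_HCl)
= (3.44/√2.02) / (3.44/√2.02 + 1.31/√36.46) = 2.420/(2.420 + 0.2170) = 0.918.

0.918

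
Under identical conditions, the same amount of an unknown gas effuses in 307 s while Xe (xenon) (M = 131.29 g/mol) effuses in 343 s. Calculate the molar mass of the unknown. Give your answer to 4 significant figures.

105.2 g/mol

Since effusion rate ∝ 1/√M, t_X/t_Xe = √(M_X/M_Xe).
307/343 = 0.8950 = √(M_X/131.29)
M_X = 131.29 × 0.8950² = 131.29 × 0.8011 = 105.2 g/mol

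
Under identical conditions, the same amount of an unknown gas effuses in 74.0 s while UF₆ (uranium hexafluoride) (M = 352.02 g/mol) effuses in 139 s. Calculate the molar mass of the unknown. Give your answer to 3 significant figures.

99.8 g/mol

From Graham's law, t_X/t_UF₆ = √(M_X/M_UF₆).
74.0/139 = 0.5324 = √(M_X/352.02)
M_X = 352.02 × 0.5324² = 352.02 × 0.2834 = 99.8 g/mol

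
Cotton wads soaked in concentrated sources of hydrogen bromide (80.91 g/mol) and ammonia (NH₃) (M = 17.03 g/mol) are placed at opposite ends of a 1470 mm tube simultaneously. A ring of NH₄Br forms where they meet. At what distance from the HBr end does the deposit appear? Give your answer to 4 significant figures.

The fronts meet when d_HBr + d_NH₃ = L with d_HBr/d_NH₃ = √(M_NH₃/M_HBr) (Graham's law). Here √(M_NH₃/M_HBr) = √(17.03/80.91) = 0.4588.
With d_HBr + d_NH₃ = 1470 mm, d_NH₃ = 1470/(1 + 0.4588) = 1008 mm.
d_HBr = 1470 − 1008 = 462.3 mm.

462.3 mm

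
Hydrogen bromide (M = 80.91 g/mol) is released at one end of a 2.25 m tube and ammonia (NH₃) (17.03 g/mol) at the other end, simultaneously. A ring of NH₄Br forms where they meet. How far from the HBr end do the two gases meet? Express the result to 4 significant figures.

The fronts meet when d_HBr + d_NH₃ = L with d_HBr/d_NH₃ = √(M_NH₃/M_HBr) (Graham's law). Here √(M_NH₃/M_HBr) = √(17.03/80.91) = 0.4588.
With d_HBr + d_NH₃ = 2.25 m, d_NH₃ = 2.25/(1 + 0.4588) = 1.542 m.
d_HBr = 2.25 − 1.542 = 0.7076 m.

0.7076 m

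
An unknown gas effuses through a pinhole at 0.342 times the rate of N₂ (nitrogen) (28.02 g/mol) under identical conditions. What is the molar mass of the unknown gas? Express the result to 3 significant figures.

By Graham's law, rate_X/rate_N₂ = √(M_N₂/M_X).
0.342 = √(28.02/M_X)
M_X = 28.02 / 0.342² = 28.02 / 0.1170 = 240 g/mol

240 g/mol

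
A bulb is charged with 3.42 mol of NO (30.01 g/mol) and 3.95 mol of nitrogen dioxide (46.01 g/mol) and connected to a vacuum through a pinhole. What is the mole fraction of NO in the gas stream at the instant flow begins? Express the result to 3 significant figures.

Each component's effusion rate ∝ (its partial pressure)·(1/√M) ∝ n_i/√M_i.
Mole fraction of NO in the effusate = (n_NO/√M_NO) / (n_NO/√M_NO + n_NO₂/√M_NO₂)
= (3.42/√30.01) / (3.42/√30.01 + 3.95/√46.01) = 0.6243/(0.6243 + 0.5823) = 0.517.

0.517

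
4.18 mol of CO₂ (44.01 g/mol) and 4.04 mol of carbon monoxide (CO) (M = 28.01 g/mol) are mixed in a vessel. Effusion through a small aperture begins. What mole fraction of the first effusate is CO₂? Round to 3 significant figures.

0.452

Rate_i ∝ x_i/√M_i (Graham's law weighted by mole fraction), so the effusate composition follows n_i/√M_i.
So x_CO₂ in the escaping gas = (n_CO₂/√M_CO₂) / Σ(n_i/√M_i)
= (4.18/√44.01) / (4.18/√44.01 + 4.04/√28.01) = 0.6301/(0.6301 + 0.7634) = 0.452.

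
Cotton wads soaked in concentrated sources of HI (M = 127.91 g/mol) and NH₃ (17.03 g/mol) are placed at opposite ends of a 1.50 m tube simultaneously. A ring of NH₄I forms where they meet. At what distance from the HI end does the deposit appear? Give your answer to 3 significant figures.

0.401 m

In equal time, each gas travels a distance ∝ its rate ∝ 1/√M, so d_HI/d_NH₃ = √(M_NH₃/M_HI) = √(17.03/127.91) = 0.3649.
With d_HI + d_NH₃ = 1.50 m, d_NH₃ = 1.50/(1 + 0.3649) = 1.099 m.
d_HI = 1.50 − 1.099 = 0.401 m.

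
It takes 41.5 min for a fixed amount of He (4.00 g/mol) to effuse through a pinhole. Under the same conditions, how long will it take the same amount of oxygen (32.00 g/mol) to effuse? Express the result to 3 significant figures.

117 min

Graham's law gives t_O₂/t_He = √(M_O₂/M_He) = √(32.00/4.00) = √8.000 = 2.828.
So the time for O₂ is 41.5 × 2.828 = 117 min.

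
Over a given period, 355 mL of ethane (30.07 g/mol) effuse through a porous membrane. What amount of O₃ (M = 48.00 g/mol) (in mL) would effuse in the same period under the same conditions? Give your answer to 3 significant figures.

281 mL

Using Graham's law: rate_O₃/rate_C₂H₆ = √(M_C₂H₆/M_O₃) = √(30.07/48.00) = √0.6265 = 0.7915.
So the volume for O₃ is 355 × 0.7915 = 281 mL.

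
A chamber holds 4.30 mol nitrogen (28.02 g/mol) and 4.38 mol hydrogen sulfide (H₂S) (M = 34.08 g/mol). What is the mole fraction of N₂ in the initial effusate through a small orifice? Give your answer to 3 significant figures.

0.520

Rate_i ∝ x_i/√M_i (Graham's law weighted by mole fraction), so the effusate composition follows n_i/√M_i.
So x_N₂ in the escaping gas = (n_N₂/√M_N₂) / Σ(n_i/√M_i)
= (4.30/√28.02) / (4.30/√28.02 + 4.38/√34.08) = 0.8123/(0.8123 + 0.7503) = 0.520.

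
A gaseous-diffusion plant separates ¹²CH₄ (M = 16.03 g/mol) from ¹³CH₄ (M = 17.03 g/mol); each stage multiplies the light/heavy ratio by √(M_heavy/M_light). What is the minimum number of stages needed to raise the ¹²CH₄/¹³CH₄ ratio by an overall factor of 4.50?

Single-stage factor α = √(17.03/16.03), so ln α = ½ ln(1.06238) = 0.03026.
Need α^N ≥ 4.50 ⇒ N ≥ ln(4.50) / ln α = 1.504 / 0.03026 = 49.71.
Minimum whole number of stages: N = 50.

50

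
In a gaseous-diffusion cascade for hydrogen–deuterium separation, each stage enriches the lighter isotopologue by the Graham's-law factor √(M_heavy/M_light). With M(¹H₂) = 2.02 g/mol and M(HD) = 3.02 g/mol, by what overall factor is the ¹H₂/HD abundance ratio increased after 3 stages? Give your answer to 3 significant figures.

1.83

After 3 stages the ratio has grown by (√(3.02/2.02))^3 = (3.02/2.02)^(3/2).
= 1.49505^(3/2) = 1.83.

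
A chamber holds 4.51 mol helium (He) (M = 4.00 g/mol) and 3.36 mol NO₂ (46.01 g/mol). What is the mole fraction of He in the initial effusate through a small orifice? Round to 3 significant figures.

0.820

Each component's effusion rate ∝ (its partial pressure)·(1/√M) ∝ n_i/√M_i.
x_He(eff) = (n_He/√M_He) / (n_He/√M_He + n_NO₂/√M_NO₂)
= (4.51/√4.00) / (4.51/√4.00 + 3.36/√46.01) = 2.255/(2.255 + 0.4954) = 0.820.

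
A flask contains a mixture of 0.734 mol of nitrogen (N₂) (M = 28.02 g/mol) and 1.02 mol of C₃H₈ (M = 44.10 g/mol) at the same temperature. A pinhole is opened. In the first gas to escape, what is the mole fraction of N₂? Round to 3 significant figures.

0.474

Rate_i ∝ x_i/√M_i (Graham's law weighted by mole fraction), so the effusate composition follows n_i/√M_i.
So x_N₂ in the escaping gas = (n_N₂/√M_N₂) / Σ(n_i/√M_i)
= (0.734/√28.02) / (0.734/√28.02 + 1.02/√44.10) = 0.1387/(0.1387 + 0.1536) = 0.474.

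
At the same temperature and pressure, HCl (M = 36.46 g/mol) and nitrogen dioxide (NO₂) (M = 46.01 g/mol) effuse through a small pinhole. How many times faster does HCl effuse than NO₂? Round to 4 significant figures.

1.123

Since effusion rate ∝ 1/√M, rate_HCl/rate_NO₂ = √(M_NO₂/M_HCl) = √(46.01/36.46) = √1.262 = 1.123.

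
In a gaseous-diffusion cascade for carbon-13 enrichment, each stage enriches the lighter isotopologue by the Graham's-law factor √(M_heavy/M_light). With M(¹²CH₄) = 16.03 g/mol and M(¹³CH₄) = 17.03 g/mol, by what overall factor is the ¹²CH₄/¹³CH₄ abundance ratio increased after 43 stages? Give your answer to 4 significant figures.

3.673

Overall factor = α^43 with α = √(17.03/16.03), i.e. (17.03/16.03)^(43/2).
= 1.06238^(43/2) = 3.673.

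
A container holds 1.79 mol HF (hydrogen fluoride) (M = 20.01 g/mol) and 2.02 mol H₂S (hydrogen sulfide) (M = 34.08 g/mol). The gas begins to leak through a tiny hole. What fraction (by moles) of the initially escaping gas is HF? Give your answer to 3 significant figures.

Effusion rate of each component ∝ n_i/√M_i (partial pressure × 1/√M).
So x_HF in the escaping gas = (n_HF/√M_HF) / Σ(n_i/√M_i)
= (1.79/√20.01) / (1.79/√20.01 + 2.02/√34.08) = 0.4002/(0.4002 + 0.3460) = 0.536.

0.536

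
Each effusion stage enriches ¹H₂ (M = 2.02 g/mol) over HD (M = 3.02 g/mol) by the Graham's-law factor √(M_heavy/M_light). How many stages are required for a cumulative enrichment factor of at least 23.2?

16

With α = √(3.02/2.02) per stage, ln α = ½ ln(1.49505) = 0.2011.
Need α^N ≥ 23.2 ⇒ N ≥ ln(23.2) / ln α = 3.144 / 0.2011 = 15.64.
Rounding up, N = 16 stages.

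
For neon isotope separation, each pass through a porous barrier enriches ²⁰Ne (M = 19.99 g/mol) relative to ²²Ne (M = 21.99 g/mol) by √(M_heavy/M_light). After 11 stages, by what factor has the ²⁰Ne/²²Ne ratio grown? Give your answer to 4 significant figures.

1.690

The single-stage factor is √(M_heavy/M_light), so 11 stages give [√(21.99/19.99)]^11 = (21.99/19.99)^(11/2).
= 1.10005^(11/2) = 1.690.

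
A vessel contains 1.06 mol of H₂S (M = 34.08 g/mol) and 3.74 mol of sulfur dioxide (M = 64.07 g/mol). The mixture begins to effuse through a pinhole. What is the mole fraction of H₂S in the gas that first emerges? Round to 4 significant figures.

0.2799

Rate_i ∝ x_i/√M_i (Graham's law weighted by mole fraction), so the effusate composition follows n_i/√M_i.
So x_H₂S in the escaping gas = (n_H₂S/√M_H₂S) / Σ(n_i/√M_i)
= (1.06/√34.08) / (1.06/√34.08 + 3.74/√64.07) = 0.1816/(0.1816 + 0.4672) = 0.2799.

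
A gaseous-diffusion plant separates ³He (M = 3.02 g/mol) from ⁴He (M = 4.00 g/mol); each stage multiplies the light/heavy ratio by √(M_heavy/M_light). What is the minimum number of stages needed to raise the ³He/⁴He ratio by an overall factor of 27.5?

24

With α = √(4.00/3.02) per stage, ln α = ½ ln(1.32450) = 0.1405.
Need α^N ≥ 27.5 ⇒ N ≥ ln(27.5) / ln α = 3.314 / 0.1405 = 23.59.
Minimum whole number of stages: N = 24.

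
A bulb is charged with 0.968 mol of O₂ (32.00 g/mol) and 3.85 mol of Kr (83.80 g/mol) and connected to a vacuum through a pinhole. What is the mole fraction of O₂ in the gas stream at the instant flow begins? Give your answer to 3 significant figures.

The effusion rate of species i is ∝ p_i/√M_i ∝ n_i/√M_i.
So x_O₂ in the escaping gas = (n_O₂/√M_O₂) / Σ(n_i/√M_i)
= (0.968/√32.00) / (0.968/√32.00 + 3.85/√83.80) = 0.1711/(0.1711 + 0.4206) = 0.289.

0.289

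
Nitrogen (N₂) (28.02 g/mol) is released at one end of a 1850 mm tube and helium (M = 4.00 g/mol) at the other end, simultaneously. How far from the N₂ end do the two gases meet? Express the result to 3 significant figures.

Graham's law gives d_N₂/d_He = rate_N₂/rate_He = √(M_He/M_N₂) = √(4.00/28.02) = 0.3778.
With d_N₂ + d_He = 1850 mm, d_He = 1850/(1 + 0.3778) = 1343 mm.
d_N₂ = 1850 − 1343 = 507 mm.

507 mm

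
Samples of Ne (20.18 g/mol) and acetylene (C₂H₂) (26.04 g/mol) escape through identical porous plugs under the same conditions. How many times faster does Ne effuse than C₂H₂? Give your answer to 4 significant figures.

Graham's law gives rate_Ne/rate_C₂H₂ = √(M_C₂H₂/M_Ne) = √(26.04/20.18) = √1.290 = 1.136.

1.136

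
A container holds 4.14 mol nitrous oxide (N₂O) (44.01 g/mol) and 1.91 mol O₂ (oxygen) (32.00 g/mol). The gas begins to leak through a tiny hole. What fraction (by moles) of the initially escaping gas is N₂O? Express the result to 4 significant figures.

Each component's effusion rate ∝ (its partial pressure)·(1/√M) ∝ n_i/√M_i.
Mole fraction of N₂O in the effusate = (n_N₂O/√M_N₂O) / (n_N₂O/√M_N₂O + n_O₂/√M_O₂)
= (4.14/√44.01) / (4.14/√44.01 + 1.91/√32.00) = 0.6241/(0.6241 + 0.3376) = 0.6489.

0.6489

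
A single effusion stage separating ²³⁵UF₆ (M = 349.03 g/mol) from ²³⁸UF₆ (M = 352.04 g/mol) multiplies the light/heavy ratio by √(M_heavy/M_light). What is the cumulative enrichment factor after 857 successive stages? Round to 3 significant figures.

39.6

The single-stage factor is √(M_heavy/M_light), so 857 stages give [√(352.04/349.03)]^857 = (352.04/349.03)^(857/2).
= 1.00862^(857/2) = 39.6.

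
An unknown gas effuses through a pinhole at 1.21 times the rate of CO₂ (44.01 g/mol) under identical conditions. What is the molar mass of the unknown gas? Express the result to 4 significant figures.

30.06 g/mol

Graham's law gives rate_X/rate_CO₂ = √(M_CO₂/M_X).
1.21 = √(44.01/M_X)
M_X = 44.01 / 1.21² = 44.01 / 1.464 = 30.06 g/mol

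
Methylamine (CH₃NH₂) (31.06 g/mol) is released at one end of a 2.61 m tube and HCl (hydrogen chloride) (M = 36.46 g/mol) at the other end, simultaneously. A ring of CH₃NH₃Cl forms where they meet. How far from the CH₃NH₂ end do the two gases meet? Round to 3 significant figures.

The fronts meet when d_CH₃NH₂ + d_HCl = L with d_CH₃NH₂/d_HCl = √(M_HCl/M_CH₃NH₂) (Graham's law). Here √(M_HCl/M_CH₃NH₂) = √(36.46/31.06) = 1.083.
With d_CH₃NH₂ + d_HCl = 2.61 m, d_HCl = 2.61/(1 + 1.083) = 1.253 m.
d_CH₃NH₂ = 2.61 − 1.253 = 1.36 m.

1.36 m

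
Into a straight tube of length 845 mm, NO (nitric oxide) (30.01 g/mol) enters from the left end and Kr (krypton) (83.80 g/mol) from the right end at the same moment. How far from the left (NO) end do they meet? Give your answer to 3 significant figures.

529 mm

Graham's law gives d_NO/d_Kr = rate_NO/rate_Kr = √(M_Kr/M_NO) = √(83.80/30.01) = 1.671.
With d_NO + d_Kr = 845 mm, d_Kr = 845/(1 + 1.671) = 316.4 mm.
d_NO = 845 − 316.4 = 529 mm.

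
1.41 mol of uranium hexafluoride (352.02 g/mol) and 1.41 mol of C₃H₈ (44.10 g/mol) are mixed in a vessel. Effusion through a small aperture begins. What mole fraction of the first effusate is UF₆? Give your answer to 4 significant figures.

0.2614

Each component's effusion rate ∝ (its partial pressure)·(1/√M) ∝ n_i/√M_i.
So x_UF₆ in the escaping gas = (n_UF₆/√M_UF₆) / Σ(n_i/√M_i)
= (1.41/√352.02) / (1.41/√352.02 + 1.41/√44.10) = 0.07515/(0.07515 + 0.2123) = 0.2614.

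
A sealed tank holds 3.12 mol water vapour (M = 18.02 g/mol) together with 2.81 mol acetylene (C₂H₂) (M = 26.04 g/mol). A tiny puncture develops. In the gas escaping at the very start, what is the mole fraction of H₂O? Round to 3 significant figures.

The effusion rate of species i is ∝ p_i/√M_i ∝ n_i/√M_i.
So x_H₂O in the escaping gas = (n_H₂O/√M_H₂O) / Σ(n_i/√M_i)
= (3.12/√18.02) / (3.12/√18.02 + 2.81/√26.04) = 0.7350/(0.7350 + 0.5507) = 0.572.

0.572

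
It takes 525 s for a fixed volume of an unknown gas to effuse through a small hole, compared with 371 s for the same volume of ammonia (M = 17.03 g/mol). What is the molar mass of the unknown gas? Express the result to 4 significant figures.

34.10 g/mol

Using Graham's law: t_X/t_NH₃ = √(M_X/M_NH₃).
525/371 = 1.415 = √(M_X/17.03)
M_X = 17.03 × 1.415² = 17.03 × 2.002 = 34.10 g/mol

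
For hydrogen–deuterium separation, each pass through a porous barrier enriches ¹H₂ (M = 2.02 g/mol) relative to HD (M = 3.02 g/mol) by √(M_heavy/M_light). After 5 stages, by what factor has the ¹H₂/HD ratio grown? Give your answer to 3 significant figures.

2.73

Each stage multiplies the ratio by α = √(3.02/2.02), so after 5 stages the overall factor is α^5 = (3.02/2.02)^(5/2).
= 1.49505^(5/2) = 2.73.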